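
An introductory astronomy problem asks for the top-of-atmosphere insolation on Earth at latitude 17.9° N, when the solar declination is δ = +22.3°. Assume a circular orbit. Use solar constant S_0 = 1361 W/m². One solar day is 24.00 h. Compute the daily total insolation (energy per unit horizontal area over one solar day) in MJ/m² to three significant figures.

40.1 MJ/m²

cos h₀ = −tan(+17.9°) tan(+22.300°) = -0.1325, h₀ = 1.7037 rad.
Bracket: h₀ sin ϕ sin δ + cos ϕ cos δ sin h₀ = 1.7037×0.30736×0.37946 + 0.95159×0.92521×0.99119 = 0.198704 + 0.872664 = 1.071368.
Q̄ = (S_0/π) × [bracket] = (1361/π) × 1.071368 = 464.14 W/m².
Daily total = Q̄ × 24.00 h × 3600 s/h = 464.14 × 24.00 × 3600 / 10⁶ = 40.10 MJ/m².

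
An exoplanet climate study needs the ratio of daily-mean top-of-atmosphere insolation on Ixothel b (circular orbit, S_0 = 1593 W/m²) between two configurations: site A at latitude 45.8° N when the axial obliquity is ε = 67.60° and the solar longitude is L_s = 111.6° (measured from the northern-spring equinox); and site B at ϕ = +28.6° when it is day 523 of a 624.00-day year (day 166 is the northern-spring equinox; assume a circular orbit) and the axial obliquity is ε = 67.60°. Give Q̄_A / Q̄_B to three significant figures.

— Configuration A (ϕ=+45.8°):
Solar declination: sin δ = sin ε · sin L_s = sin 67.60° × sin 111.6° = 0.85962, so δ = +59.274°.
cos h₀ = −tan(+45.8°) tan(+59.274°) = -1.7301 ≤ −1 ⇒ polar day, h₀ = π.
Bracket: h₀ sin ϕ sin δ + cos ϕ cos δ sin h₀ = 3.1416×0.71691×0.85962 + 0.69717×0.51093×0.00000 = 1.936074 + 0.000000 = 1.936074.
Q̄ = (S_0/π) × [bracket] = (1593/π) × 1.936074 = 981.72 W/m².
— Configuration B (ϕ=+28.6°):
Solar longitude: L_s = 360° × (523 − 166)/624.00 = 205.962°.
sin δ = sin 67.60° × sin 205.962° = -0.40474, so δ = -23.875°.
cos h₀ = −tan(+28.6°) tan(-23.875°) = 0.2413, h₀ = 1.3271 rad.
Bracket: h₀ sin ϕ sin δ + cos ϕ cos δ sin h₀ = 1.3271×0.47869×-0.40474 + 0.87798×0.91443×0.97045 = -0.257119 + 0.779127 = 0.522008.
Q̄ = (S_0/π) × [bracket] = (1593/π) × 0.522008 = 264.69 W/m².
Ratio Q̄_A / Q̄_B = 981.72 / 264.69 = 3.709.

Q̄_A / Q̄_B ≈ 3.71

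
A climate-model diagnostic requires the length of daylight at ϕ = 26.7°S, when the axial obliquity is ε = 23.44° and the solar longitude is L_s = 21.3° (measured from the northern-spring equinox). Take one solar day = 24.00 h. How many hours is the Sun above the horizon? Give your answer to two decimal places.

11.44 h

Solar declination: sin δ = sin ε · sin L_s = sin 23.44° × sin 21.3° = 0.14450, so δ = +8.308°.
cos h₀ = −tan ϕ · tan δ = −tan(-26.7°) × tan(+8.308°) = 0.0734, so h₀ = 1.4973 rad = 85.79°.
Daylight = 2h₀/(2π) × 24.00 h = (1.4973/π) × 24.00 = 11.44 h.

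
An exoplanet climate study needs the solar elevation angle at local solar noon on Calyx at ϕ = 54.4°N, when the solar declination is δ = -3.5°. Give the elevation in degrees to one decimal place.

At local noon the hour angle is zero, so the zenith angle equals |ϕ − δ| = |+54.4° − (-3.500°)| = 57.900°.
Elevation = 90° − 57.900° = 32.1°.

32.1°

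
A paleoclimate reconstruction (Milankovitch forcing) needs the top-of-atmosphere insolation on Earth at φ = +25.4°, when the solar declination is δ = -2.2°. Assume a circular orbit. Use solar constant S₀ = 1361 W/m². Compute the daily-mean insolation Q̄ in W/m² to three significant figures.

Q̄ ≈ 380 W/m²

cos H₀ = −tan(+25.4°) tan(-2.200°) = 0.0182, H₀ = 1.5526 rad.
Bracket: H₀ sin φ sin δ + cos φ cos δ sin H₀ = 1.5526×0.42894×-0.03839 + 0.90334×0.99926×0.99983 = -0.025567 + 0.902518 = 0.876951.
Q̄ = (S₀/π) × [bracket] = (1361/π) × 0.876951 = 379.9 W/m².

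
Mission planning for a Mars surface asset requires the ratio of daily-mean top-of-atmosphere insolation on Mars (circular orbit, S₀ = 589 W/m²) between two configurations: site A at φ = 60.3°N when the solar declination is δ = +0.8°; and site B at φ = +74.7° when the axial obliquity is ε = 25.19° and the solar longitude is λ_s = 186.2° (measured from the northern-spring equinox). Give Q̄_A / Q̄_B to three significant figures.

Q̄_A / Q̄_B ≈ 2.60

— Configuration A (φ=+60.3°):
cos H₀ = −tan(+60.3°) tan(+0.800°) = -0.0245, H₀ = 1.5953 rad.
Bracket: H₀ sin φ sin δ + cos φ cos δ sin H₀ = 1.5953×0.86863×0.01396 + 0.49546×0.99990×0.99970 = 0.019345 + 0.495262 = 0.514607.
Q̄ = (S₀/π) × [bracket] = (589/π) × 0.514607 = 96.481 W/m².
— Configuration B (φ=+74.7°):
Solar declination: sin δ = sin ε · sin λ_s = sin 25.19° × sin 186.2° = -0.04597, so δ = -2.635°.
cos H₀ = −tan(+74.7°) tan(-2.635°) = 0.1682, H₀ = 1.4018 rad.
Bracket: H₀ sin φ sin δ + cos φ cos δ sin H₀ = 1.4018×0.96456×-0.04597 + 0.26387×0.99894×0.98575 = -0.062157 + 0.259834 = 0.197677.
Q̄ = (S₀/π) × [bracket] = (589/π) × 0.197677 = 37.061 W/m².
Ratio Q̄_A / Q̄_B = 96.481 / 37.061 = 2.603.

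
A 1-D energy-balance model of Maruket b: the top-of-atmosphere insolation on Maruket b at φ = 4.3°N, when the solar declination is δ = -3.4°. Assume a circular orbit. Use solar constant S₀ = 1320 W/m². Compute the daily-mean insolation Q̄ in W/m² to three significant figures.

Q̄ ≈ 415 W/m²

cos H₀ = −tan(+4.3°) tan(-3.400°) = 0.0045, H₀ = 1.5663 rad.
Bracket: H₀ sin φ sin δ + cos φ cos δ sin H₀ = 1.5663×0.07498×-0.05931 + 0.99719×0.99824×0.99999 = -0.006965 + 0.995425 = 0.988460.
Q̄ = (S₀/π) × [bracket] = (1320/π) × 0.988460 = 415.3 W/m².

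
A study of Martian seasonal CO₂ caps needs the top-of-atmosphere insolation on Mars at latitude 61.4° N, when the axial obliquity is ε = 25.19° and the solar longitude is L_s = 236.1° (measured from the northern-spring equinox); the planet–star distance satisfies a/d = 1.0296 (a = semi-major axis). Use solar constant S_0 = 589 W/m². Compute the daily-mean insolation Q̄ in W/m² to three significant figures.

Q̄ ≈ 14.5 W/m²

Solar declination: sin δ = sin ε · sin L_s = sin 25.19° × sin 236.1° = -0.35327, so δ = -20.688°.
cos h₀ = −tan(+61.4°) tan(-20.688°) = 0.6926, h₀ = 0.8057 rad.
Bracket: h₀ sin ϕ sin δ + cos ϕ cos δ sin h₀ = 0.8057×0.87798×-0.35327 + 0.47869×0.93552×0.72132 = -0.249899 + 0.323024 = 0.073125.
Inverse-square distance factor (a/d)² = 1.0296² = 1.060076.
Q̄ = (S_0/π) × 1.060076 × [bracket] = (589/π) × 1.060076 × 0.073125 = 14.53 W/m².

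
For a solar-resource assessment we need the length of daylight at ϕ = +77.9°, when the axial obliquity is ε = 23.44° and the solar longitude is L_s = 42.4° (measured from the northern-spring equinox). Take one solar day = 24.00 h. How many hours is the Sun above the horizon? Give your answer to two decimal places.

Solar declination: sin δ = sin ε · sin L_s = sin 23.44° × sin 42.4° = 0.26823, so δ = +15.559°.
Sunrise equation: cos h₀ = −tan ϕ · tan δ = -1.2988 ≤ −1, so the Sun never sets (polar day) and h₀ = π.
Daylight = 2h₀/(2π) × 24.00 h = (3.1416/π) × 24.00 = 24.00 h.

24.00 h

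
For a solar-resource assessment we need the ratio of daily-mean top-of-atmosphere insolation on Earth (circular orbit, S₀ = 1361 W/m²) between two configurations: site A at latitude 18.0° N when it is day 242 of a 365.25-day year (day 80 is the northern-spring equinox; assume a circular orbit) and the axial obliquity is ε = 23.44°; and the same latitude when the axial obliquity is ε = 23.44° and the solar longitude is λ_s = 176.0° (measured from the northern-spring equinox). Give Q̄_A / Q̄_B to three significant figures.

Q̄_A / Q̄_B ≈ 1.05

— Configuration A (φ=+18.0°):
Solar longitude: λ_s = 360° × (242 − 80)/365.25 = 159.671°.
sin δ = sin 23.44° × sin 159.671° = 0.13819, so δ = +7.943°.
cos H₀ = −tan(+18.0°) tan(+7.943°) = -0.0453, H₀ = 1.6161 rad.
Bracket: H₀ sin φ sin δ + cos φ cos δ sin H₀ = 1.6161×0.30902×0.13819 + 0.95106×0.99041×0.99897 = 0.069013 + 0.940969 = 1.009982.
Q̄ = (S₀/π) × [bracket] = (1361/π) × 1.009982 = 437.54 W/m².
— Configuration B (φ=+18.0°):
Solar declination: sin δ = sin ε · sin λ_s = sin 23.44° × sin 176.0° = 0.02775, so δ = +1.590°.
cos H₀ = −tan(+18.0°) tan(+1.590°) = -0.0090, H₀ = 1.5798 rad.
Bracket: H₀ sin φ sin δ + cos φ cos δ sin H₀ = 1.5798×0.30902×0.02775 + 0.95106×0.99961×0.99996 = 0.013547 + 0.950651 = 0.964198.
Q̄ = (S₀/π) × [bracket] = (1361/π) × 0.964198 = 417.71 W/m².
Ratio Q̄_A / Q̄_B = 437.54 / 417.71 = 1.047.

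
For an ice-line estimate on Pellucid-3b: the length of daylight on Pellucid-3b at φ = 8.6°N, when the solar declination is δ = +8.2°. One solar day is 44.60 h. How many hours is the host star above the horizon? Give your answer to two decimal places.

cos H₀ = −tan φ · tan δ = −tan(+8.6°) × tan(+8.200°) = -0.0218, so H₀ = 1.5926 rad = 91.25°.
Daylight = 2H₀/(2π) × 44.60 h = (1.5926/π) × 44.60 = 22.61 h.

22.61 h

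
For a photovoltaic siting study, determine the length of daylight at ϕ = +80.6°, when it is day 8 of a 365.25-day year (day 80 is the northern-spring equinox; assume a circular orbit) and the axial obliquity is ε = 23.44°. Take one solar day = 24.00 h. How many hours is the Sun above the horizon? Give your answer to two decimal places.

Solar longitude: L_s = 360° × (8 − 80)/365.25 = -70.965°, i.e. -70.965° + 360° = 289.035°.
sin δ = sin 23.44° × sin 289.035° = -0.37604, so δ = -22.088°.
cos h₀ = −tan ϕ · tan δ = 2.4514 ≥ 1, so the Sun never rises (polar night) and h₀ = 0.
Daylight = 2h₀/(2π) × 24.00 h = (0.0000/π) × 24.00 = 0.00 h.

0.00 h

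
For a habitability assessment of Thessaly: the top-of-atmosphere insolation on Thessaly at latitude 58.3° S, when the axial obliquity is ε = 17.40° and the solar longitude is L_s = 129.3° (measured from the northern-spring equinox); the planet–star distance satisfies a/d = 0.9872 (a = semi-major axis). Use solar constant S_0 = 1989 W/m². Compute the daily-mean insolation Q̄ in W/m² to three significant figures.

Q̄ ≈ 148 W/m²

Solar declination: sin δ = sin ε · sin L_s = sin 17.40° × sin 129.3° = 0.23141, so δ = +13.380°.
cos h₀ = −tan(-58.3°) tan(+13.380°) = 0.3851, h₀ = 1.1754 rad.
Bracket: h₀ sin ϕ sin δ + cos ϕ cos δ sin h₀ = 1.1754×-0.85081×0.23141 + 0.52547×0.97286×0.92286 = -0.231420 + 0.471774 = 0.240354.
Inverse-square distance factor (a/d)² = 0.9872² = 0.974564.
Q̄ = (S_0/π) × 0.974564 × [bracket] = (1989/π) × 0.974564 × 0.240354 = 148.3 W/m².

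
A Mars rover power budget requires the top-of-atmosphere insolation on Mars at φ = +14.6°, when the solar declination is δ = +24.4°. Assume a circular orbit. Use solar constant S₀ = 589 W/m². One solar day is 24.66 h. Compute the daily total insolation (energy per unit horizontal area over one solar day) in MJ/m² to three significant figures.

cos H₀ = −tan(+14.6°) tan(+24.400°) = -0.1182, H₀ = 1.6892 rad.
Bracket: H₀ sin φ sin δ + cos φ cos δ sin H₀ = 1.6892×0.25207×0.41310 + 0.96771×0.91068×0.99299 = 0.175897 + 0.875096 = 1.050993.
Q̄ = (S₀/π) × [bracket] = (589/π) × 1.050993 = 197.04 W/m².
Daily total = Q̄ × 24.66 h × 3600 s/h = 197.04 × 24.66 × 3600 / 10⁶ = 17.49 MJ/m².

17.5 MJ/m²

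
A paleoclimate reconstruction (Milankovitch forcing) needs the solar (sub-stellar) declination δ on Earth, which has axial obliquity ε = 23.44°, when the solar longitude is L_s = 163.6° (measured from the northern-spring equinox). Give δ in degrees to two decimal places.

sin δ = sin ε · sin L_s = sin 23.44° × sin 163.6° = 0.112312.
δ = arcsin(0.112312) = +6.45°.

δ = +6.45°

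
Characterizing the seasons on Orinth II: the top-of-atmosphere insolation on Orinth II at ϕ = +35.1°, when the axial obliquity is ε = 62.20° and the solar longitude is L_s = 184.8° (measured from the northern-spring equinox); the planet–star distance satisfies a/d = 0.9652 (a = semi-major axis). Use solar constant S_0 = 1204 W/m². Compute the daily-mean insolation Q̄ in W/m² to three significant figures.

Q̄ ≈ 268 W/m²

Solar declination: sin δ = sin ε · sin L_s = sin 62.20° × sin 184.8° = -0.07402, so δ = -4.245°.
cos h₀ = −tan(+35.1°) tan(-4.245°) = 0.0522, h₀ = 1.5186 rad.
Bracket: h₀ sin ϕ sin δ + cos ϕ cos δ sin h₀ = 1.5186×0.57501×-0.07402 + 0.81815×0.99726×0.99864 = -0.064635 + 0.814799 = 0.750164.
Inverse-square distance factor (a/d)² = 0.9652² = 0.931611.
Q̄ = (S_0/π) × 0.931611 × [bracket] = (1204/π) × 0.931611 × 0.750164 = 267.8 W/m².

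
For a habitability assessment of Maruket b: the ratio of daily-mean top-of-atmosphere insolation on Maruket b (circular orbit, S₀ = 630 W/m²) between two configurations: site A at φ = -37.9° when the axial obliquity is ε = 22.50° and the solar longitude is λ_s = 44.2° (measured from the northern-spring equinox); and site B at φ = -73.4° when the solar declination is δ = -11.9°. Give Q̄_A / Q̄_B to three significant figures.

Q̄_A / Q̄_B ≈ 0.785

— Configuration A (φ=-37.9°):
Solar declination: sin δ = sin ε · sin λ_s = sin 22.50° × sin 44.2° = 0.26679, so δ = +15.474°.
cos H₀ = −tan(-37.9°) tan(+15.474°) = 0.2155, H₀ = 1.3536 rad.
Bracket: H₀ sin φ sin δ + cos φ cos δ sin H₀ = 1.3536×-0.61429×0.26679 + 0.78908×0.96375×0.97650 = -0.221837 + 0.742605 = 0.520768.
Q̄ = (S₀/π) × [bracket] = (630/π) × 0.520768 = 104.43 W/m².
— Configuration B (φ=-73.4°):
cos H₀ = −tan(-73.4°) tan(-11.900°) = -0.7069, H₀ = 2.3559 rad.
Bracket: H₀ sin φ sin δ + cos φ cos δ sin H₀ = 2.3559×-0.95832×-0.20620 + 0.28569×0.97851×0.70732 = 0.465539 + 0.197732 = 0.663271.
Q̄ = (S₀/π) × [bracket] = (630/π) × 0.663271 = 133.01 W/m².
Ratio Q̄_A / Q̄_B = 104.43 / 133.01 = 0.7851.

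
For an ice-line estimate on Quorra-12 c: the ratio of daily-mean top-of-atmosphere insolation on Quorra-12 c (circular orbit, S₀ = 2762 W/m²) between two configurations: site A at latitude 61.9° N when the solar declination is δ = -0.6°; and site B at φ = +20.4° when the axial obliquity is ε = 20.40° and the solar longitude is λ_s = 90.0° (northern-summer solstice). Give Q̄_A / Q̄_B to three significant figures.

— Configuration A (φ=+61.9°):
cos H₀ = −tan(+61.9°) tan(-0.600°) = 0.0196, H₀ = 1.5512 rad.
Bracket: H₀ sin φ sin δ + cos φ cos δ sin H₀ = 1.5512×0.88213×-0.01047 + 0.47101×0.99995×0.99981 = -0.014327 + 0.470897 = 0.456570.
Q̄ = (S₀/π) × [bracket] = (2762/π) × 0.456570 = 401.40 W/m².
— Configuration B (φ=+20.4°):
Solar declination: sin δ = sin ε · sin λ_s = sin 20.40° × sin 90.0° = 0.34857, so δ = +20.400°.
cos H₀ = −tan(+20.4°) tan(+20.400°) = -0.1383, H₀ = 1.7095 rad.
Bracket: H₀ sin φ sin δ + cos φ cos δ sin H₀ = 1.7095×0.34857×0.34857 + 0.93728×0.93728×0.99039 = 0.207706 + 0.870051 = 1.077757.
Q̄ = (S₀/π) × [bracket] = (2762/π) × 1.077757 = 947.53 W/m².
Ratio Q̄_A / Q̄_B = 401.40 / 947.53 = 0.4236.

Q̄_A / Q̄_B ≈ 0.424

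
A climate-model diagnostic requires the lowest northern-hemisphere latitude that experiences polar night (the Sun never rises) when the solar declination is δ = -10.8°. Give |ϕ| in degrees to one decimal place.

|ϕ| = 79.2°

Polar night requires cos h₀ = −tan ϕ tan δ ≥ 1, i.e. tan ϕ tan δ ≤ −1.
The boundary is |tan ϕ| · |tan δ| = 1, so |ϕ| = 90° − |δ| = 90° − 10.8° = 79.2° in the northern hemisphere.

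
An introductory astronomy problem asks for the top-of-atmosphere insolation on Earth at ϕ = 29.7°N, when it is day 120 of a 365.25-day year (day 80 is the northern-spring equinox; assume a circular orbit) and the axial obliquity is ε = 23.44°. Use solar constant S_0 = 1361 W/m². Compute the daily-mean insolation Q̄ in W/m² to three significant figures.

Solar longitude: L_s = 360° × (120 − 80)/365.25 = 39.425°.
sin δ = sin 23.44° × sin 39.425° = 0.25262, so δ = +14.633°.
cos h₀ = −tan(+29.7°) tan(+14.633°) = -0.1489, h₀ = 1.7203 rad.
Bracket: h₀ sin ϕ sin δ + cos ϕ cos δ sin h₀ = 1.7203×0.49546×0.25262 + 0.86863×0.96756×0.98885 = 0.215318 + 0.831081 = 1.046399.
Q̄ = (S_0/π) × [bracket] = (1361/π) × 1.046399 = 453.3 W/m².

Q̄ ≈ 453 W/m²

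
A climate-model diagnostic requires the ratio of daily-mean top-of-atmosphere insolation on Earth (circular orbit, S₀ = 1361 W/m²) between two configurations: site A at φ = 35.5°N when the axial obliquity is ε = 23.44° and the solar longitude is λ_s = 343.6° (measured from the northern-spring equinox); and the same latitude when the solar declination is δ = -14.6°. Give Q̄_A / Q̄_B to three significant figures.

Q̄_A / Q̄_B ≈ 1.24

— Configuration A (φ=+35.5°):
Solar declination: sin δ = sin ε · sin λ_s = sin 23.44° × sin 343.6° = -0.11231, so δ = -6.449°.
cos H₀ = −tan(+35.5°) tan(-6.449°) = 0.0806, H₀ = 1.4901 rad.
Bracket: H₀ sin φ sin δ + cos φ cos δ sin H₀ = 1.4901×0.58070×-0.11231 + 0.81412×0.99367×0.99674 = -0.097182 + 0.806329 = 0.709147.
Q̄ = (S₀/π) × [bracket] = (1361/π) × 0.709147 = 307.22 W/m².
— Configuration B (φ=+35.5°):
cos H₀ = −tan(+35.5°) tan(-14.600°) = 0.1858, H₀ = 1.3839 rad.
Bracket: H₀ sin φ sin δ + cos φ cos δ sin H₀ = 1.3839×0.58070×-0.25207 + 0.81412×0.96771×0.98259 = -0.202571 + 0.774116 = 0.571545.
Q̄ = (S₀/π) × [bracket] = (1361/π) × 0.571545 = 247.60 W/m².
Ratio Q̄_A / Q̄_B = 307.22 / 247.60 = 1.241.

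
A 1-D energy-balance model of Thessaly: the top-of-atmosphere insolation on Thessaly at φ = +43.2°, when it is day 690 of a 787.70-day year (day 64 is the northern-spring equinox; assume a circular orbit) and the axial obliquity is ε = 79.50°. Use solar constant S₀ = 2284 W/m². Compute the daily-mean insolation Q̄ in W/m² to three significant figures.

Q̄ ≈ 0.00 W/m²

Solar longitude: λ_s = 360° × (690 − 64)/787.70 = 286.099°.
sin δ = sin 79.50° × sin 286.099° = -0.94470, so δ = -70.856°.
cos H₀ = −tan(+43.2°) tan(-70.856°) = 2.7051 ≥ 1 ⇒ polar night, H₀ = 0 and Q̄ = 0.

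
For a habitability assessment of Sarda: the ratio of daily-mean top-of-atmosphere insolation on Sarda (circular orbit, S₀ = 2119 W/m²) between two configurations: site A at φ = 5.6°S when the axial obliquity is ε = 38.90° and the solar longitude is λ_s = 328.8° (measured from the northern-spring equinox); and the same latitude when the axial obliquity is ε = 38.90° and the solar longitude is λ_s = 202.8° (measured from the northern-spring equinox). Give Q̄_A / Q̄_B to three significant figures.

Q̄_A / Q̄_B ≈ 0.989

— Configuration A (φ=-5.6°):
Solar declination: sin δ = sin ε · sin λ_s = sin 38.90° × sin 328.8° = -0.32530, so δ = -18.984°.
cos H₀ = −tan(-5.6°) tan(-18.984°) = -0.0337, H₀ = 1.6045 rad.
Bracket: H₀ sin φ sin δ + cos φ cos δ sin H₀ = 1.6045×-0.09758×-0.32530 + 0.99523×0.94561×0.99943 = 0.050931 + 0.940563 = 0.991494.
Q̄ = (S₀/π) × [bracket] = (2119/π) × 0.991494 = 668.76 W/m².
— Configuration B (φ=-5.6°):
Solar declination: sin δ = sin ε · sin λ_s = sin 38.90° × sin 202.8° = -0.24335, so δ = -14.084°.
cos H₀ = −tan(-5.6°) tan(-14.084°) = -0.0246, H₀ = 1.5954 rad.
Bracket: H₀ sin φ sin δ + cos φ cos δ sin H₀ = 1.5954×-0.09758×-0.24335 + 0.99523×0.96994×0.99970 = 0.037885 + 0.965024 = 1.002909.
Q̄ = (S₀/π) × [bracket] = (2119/π) × 1.002909 = 676.46 W/m².
Ratio Q̄_A / Q̄_B = 668.76 / 676.46 = 0.9886.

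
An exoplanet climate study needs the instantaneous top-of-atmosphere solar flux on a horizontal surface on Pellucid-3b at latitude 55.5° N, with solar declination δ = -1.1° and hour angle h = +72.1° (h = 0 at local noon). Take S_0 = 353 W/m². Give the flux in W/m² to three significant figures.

cos θ_z = sin ϕ sin δ + cos ϕ cos δ cos h = -0.015821 + 0.174057 = 0.158236.
Flux = S_0 · cos θ_z = 353 × 0.158236 = 55.86 W/m².

55.9 W/m²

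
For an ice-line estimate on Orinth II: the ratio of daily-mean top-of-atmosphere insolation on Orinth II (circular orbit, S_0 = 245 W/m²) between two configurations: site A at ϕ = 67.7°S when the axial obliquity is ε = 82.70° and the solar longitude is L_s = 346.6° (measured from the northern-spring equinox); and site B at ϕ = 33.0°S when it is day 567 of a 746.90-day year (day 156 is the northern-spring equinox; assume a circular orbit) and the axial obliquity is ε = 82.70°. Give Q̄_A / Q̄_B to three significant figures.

— Configuration A (ϕ=-67.7°):
Solar declination: sin δ = sin ε · sin L_s = sin 82.70° × sin 346.6° = -0.22987, so δ = -13.289°.
cos h₀ = −tan(-67.7°) tan(-13.289°) = -0.5759, h₀ = 2.1845 rad.
Bracket: h₀ sin ϕ sin δ + cos ϕ cos δ sin h₀ = 2.1845×-0.92521×-0.22987 + 0.37946×0.97322×0.81752 = 0.464595 + 0.301909 = 0.766504.
Q̄ = (S_0/π) × [bracket] = (245/π) × 0.766504 = 59.777 W/m².
— Configuration B (ϕ=-33.0°):
Solar longitude: L_s = 360° × (567 − 156)/746.90 = 198.099°.
sin δ = sin 82.70° × sin 198.099° = -0.30814, so δ = -17.947°.
cos h₀ = −tan(-33.0°) tan(-17.947°) = -0.2103, h₀ = 1.7827 rad.
Bracket: h₀ sin ϕ sin δ + cos ϕ cos δ sin h₀ = 1.7827×-0.54464×-0.30814 + 0.83867×0.95134×0.97763 = 0.299182 + 0.780012 = 1.079194.
Q̄ = (S_0/π) × [bracket] = (245/π) × 1.079194 = 84.162 W/m².
Ratio Q̄_A / Q̄_B = 59.777 / 84.162 = 0.7103.

Q̄_A / Q̄_B ≈ 0.710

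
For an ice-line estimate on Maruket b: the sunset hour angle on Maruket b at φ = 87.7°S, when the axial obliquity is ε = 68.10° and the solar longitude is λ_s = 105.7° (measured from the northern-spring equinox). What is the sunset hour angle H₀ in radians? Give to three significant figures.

H₀ = 0.00 rad

Solar declination: sin δ = sin ε · sin λ_s = sin 68.10° × sin 105.7° = 0.89322, so δ = +63.281°.
cos H₀ = −tan φ · tan δ = 49.4624 ≥ 1, so the host star never rises (polar night) and H₀ = 0.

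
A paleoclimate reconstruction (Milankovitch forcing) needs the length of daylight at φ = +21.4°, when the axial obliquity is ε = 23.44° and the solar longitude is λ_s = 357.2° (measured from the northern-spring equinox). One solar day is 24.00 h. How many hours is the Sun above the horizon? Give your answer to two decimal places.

11.94 h

Solar declination: sin δ = sin ε · sin λ_s = sin 23.44° × sin 357.2° = -0.01943, so δ = -1.113°.
cos H₀ = −tan φ · tan δ = −tan(+21.4°) × tan(-1.113°) = 0.0076, so H₀ = 1.5632 rad = 89.56°.
Daylight = 2H₀/(2π) × 24.00 h = (1.5632/π) × 24.00 = 11.94 h.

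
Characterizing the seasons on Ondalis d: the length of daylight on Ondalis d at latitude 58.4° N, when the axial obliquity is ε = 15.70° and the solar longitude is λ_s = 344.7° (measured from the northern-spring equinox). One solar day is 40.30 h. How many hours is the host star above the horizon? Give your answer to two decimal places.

18.65 h

Solar declination: sin δ = sin ε · sin λ_s = sin 15.70° × sin 344.7° = -0.07140, so δ = -4.095°.
cos H₀ = −tan φ · tan δ = −tan(+58.4°) × tan(-4.095°) = 0.1164, so H₀ = 1.4542 rad = 83.32°.
Daylight = 2H₀/(2π) × 40.30 h = (1.4542/π) × 40.30 = 18.65 h.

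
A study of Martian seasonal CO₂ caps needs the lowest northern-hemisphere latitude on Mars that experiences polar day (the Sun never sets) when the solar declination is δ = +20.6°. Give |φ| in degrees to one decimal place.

|φ| = 69.4°

Polar day requires cos H₀ = −tan φ tan δ ≤ −1, i.e. tan φ tan δ ≥ 1.
The boundary is |tan φ| · |tan δ| = 1, so |φ| = 90° − |δ| = 90° − 20.6° = 69.4° in the northern hemisphere.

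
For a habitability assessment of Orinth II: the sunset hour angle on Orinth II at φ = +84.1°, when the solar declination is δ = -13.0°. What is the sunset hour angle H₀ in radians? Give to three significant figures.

H₀ = 0.00 rad

cos H₀ = −tan φ · tan δ = 2.2341 ≥ 1, so the host star never rises (polar night) and H₀ = 0.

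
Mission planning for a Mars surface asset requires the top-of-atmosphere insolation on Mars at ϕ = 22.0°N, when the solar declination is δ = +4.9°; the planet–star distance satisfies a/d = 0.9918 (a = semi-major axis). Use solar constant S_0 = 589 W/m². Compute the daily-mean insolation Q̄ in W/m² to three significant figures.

Q̄ ≈ 180 W/m²

cos h₀ = −tan(+22.0°) tan(+4.900°) = -0.0346, h₀ = 1.6054 rad.
Bracket: h₀ sin ϕ sin δ + cos ϕ cos δ sin h₀ = 1.6054×0.37461×0.08542 + 0.92718×0.99635×0.99940 = 0.051371 + 0.923242 = 0.974613.
Inverse-square distance factor (a/d)² = 0.9918² = 0.983667.
Q̄ = (S_0/π) × 0.983667 × [bracket] = (589/π) × 0.983667 × 0.974613 = 179.7 W/m².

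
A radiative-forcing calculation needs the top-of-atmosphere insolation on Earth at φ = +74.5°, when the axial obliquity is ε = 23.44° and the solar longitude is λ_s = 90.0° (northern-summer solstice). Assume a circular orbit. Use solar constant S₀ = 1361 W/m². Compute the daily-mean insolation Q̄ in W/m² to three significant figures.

Q̄ ≈ 522 W/m²

Solar declination: sin δ = sin ε · sin λ_s = sin 23.44° × sin 90.0° = 0.39779, so δ = +23.440°.
cos H₀ = −tan(+74.5°) tan(+23.440°) = -1.5634 ≤ −1 ⇒ polar day, H₀ = π.
Bracket: H₀ sin φ sin δ + cos φ cos δ sin H₀ = 3.1416×0.96363×0.39779 + 0.26724×0.91748×0.00000 = 1.204246 + 0.000000 = 1.204246.
Q̄ = (S₀/π) × [bracket] = (1361/π) × 1.204246 = 521.7 W/m².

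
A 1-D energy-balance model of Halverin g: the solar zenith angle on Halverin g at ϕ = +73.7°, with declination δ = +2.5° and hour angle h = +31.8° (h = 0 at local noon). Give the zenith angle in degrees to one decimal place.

cos θ_z = sin ϕ sin δ + cos ϕ cos δ cos h = 0.041866 + 0.238310 = 0.280176.
θ_z = arccos(0.280176) = 73.7°.

θ_z = 73.7°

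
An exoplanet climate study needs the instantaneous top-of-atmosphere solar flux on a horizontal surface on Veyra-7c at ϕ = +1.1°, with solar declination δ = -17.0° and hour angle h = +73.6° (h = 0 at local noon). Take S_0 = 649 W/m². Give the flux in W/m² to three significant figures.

172 W/m²

cos θ_z = sin ϕ sin δ + cos ϕ cos δ cos h = -0.005613 + 0.269955 = 0.264342.
Flux = S_0 · cos θ_z = 649 × 0.264342 = 171.6 W/m².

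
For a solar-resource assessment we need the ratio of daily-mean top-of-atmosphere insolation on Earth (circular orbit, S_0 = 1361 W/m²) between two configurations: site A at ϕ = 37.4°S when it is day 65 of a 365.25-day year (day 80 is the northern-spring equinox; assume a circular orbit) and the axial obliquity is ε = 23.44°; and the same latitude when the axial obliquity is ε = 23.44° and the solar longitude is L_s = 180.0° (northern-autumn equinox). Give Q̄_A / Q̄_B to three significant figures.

Q̄_A / Q̄_B ≈ 1.12

— Configuration A (ϕ=-37.4°):
Solar longitude: L_s = 360° × (65 − 80)/365.25 = -14.784°, i.e. -14.784° + 360° = 345.216°.
sin δ = sin 23.44° × sin 345.216° = -0.10151, so δ = -5.826°.
cos h₀ = −tan(-37.4°) tan(-5.826°) = -0.0780, h₀ = 1.6489 rad.
Bracket: h₀ sin ϕ sin δ + cos ϕ cos δ sin h₀ = 1.6489×-0.60738×-0.10151 + 0.79441×0.99483×0.99695 = 0.101663 + 0.787892 = 0.889555.
Q̄ = (S_0/π) × [bracket] = (1361/π) × 0.889555 = 385.37 W/m².
— Configuration B (ϕ=-37.4°):
Solar declination: sin δ = sin ε · sin L_s = sin 23.44° × sin 180.0° = 0.00000, so δ = +0.000°.
cos h₀ = −tan(-37.4°) tan(+0.000°) = 0.0000, h₀ = 1.5708 rad.
Bracket: h₀ sin ϕ sin δ + cos ϕ cos δ sin h₀ = 1.5708×-0.60738×0.00000 + 0.79441×1.00000×1.00000 = -0.000000 + 0.794410 = 0.794410.
Q̄ = (S_0/π) × [bracket] = (1361/π) × 0.794410 = 344.15 W/m².
Ratio Q̄_A / Q̄_B = 385.37 / 344.15 = 1.120.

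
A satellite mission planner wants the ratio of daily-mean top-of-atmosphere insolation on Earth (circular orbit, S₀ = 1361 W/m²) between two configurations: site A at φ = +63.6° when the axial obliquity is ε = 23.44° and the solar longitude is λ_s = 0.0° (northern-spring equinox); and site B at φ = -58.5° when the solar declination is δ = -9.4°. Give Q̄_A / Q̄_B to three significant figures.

Q̄_A / Q̄_B ≈ 0.590

— Configuration A (φ=+63.6°):
Solar declination: sin δ = sin ε · sin λ_s = sin 23.44° × sin 0.0° = 0.00000, so δ = +0.000°.
cos H₀ = −tan(+63.6°) tan(+0.000°) = -0.0000, H₀ = 1.5708 rad.
Bracket: H₀ sin φ sin δ + cos φ cos δ sin H₀ = 1.5708×0.89571×0.00000 + 0.44464×1.00000×1.00000 = 0.000000 + 0.444640 = 0.444640.
Q̄ = (S₀/π) × [bracket] = (1361/π) × 0.444640 = 192.63 W/m².
— Configuration B (φ=-58.5°):
cos H₀ = −tan(-58.5°) tan(-9.400°) = -0.2702, H₀ = 1.8443 rad.
Bracket: H₀ sin φ sin δ + cos φ cos δ sin H₀ = 1.8443×-0.85264×-0.16333 + 0.52250×0.98657×0.96282 = 0.256840 + 0.496317 = 0.753157.
Q̄ = (S₀/π) × [bracket] = (1361/π) × 0.753157 = 326.28 W/m².
Ratio Q̄_A / Q̄_B = 192.63 / 326.28 = 0.5904.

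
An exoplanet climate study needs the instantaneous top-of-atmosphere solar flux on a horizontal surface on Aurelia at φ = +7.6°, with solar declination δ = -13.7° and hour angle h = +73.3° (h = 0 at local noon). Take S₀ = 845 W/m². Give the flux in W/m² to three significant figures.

cos θ_z = sin φ sin δ + cos φ cos δ cos h = -0.031323 + 0.276732 = 0.245409.
Flux = S₀ · cos θ_z = 845 × 0.245409 = 207.4 W/m².

207 W/m²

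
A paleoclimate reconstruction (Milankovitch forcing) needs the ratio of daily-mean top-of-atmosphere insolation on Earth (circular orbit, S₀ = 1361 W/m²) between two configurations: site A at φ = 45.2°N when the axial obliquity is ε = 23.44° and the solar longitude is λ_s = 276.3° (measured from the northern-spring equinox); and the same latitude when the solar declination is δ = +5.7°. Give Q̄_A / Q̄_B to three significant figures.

— Configuration A (φ=+45.2°):
Solar declination: sin δ = sin ε · sin λ_s = sin 23.44° × sin 276.3° = -0.39539, so δ = -23.290°.
cos H₀ = −tan(+45.2°) tan(-23.290°) = 0.4335, H₀ = 1.1224 rad.
Bracket: H₀ sin φ sin δ + cos φ cos δ sin H₀ = 1.1224×0.70957×-0.39539 + 0.70463×0.91851×0.90116 = -0.314897 + 0.583239 = 0.268342.
Q̄ = (S₀/π) × [bracket] = (1361/π) × 0.268342 = 116.25 W/m².
— Configuration B (φ=+45.2°):
cos H₀ = −tan(+45.2°) tan(+5.700°) = -0.1005, H₀ = 1.6715 rad.
Bracket: H₀ sin φ sin δ + cos φ cos δ sin H₀ = 1.6715×0.70957×0.09932 + 0.70463×0.99506×0.99494 = 0.117798 + 0.697601 = 0.815399.
Q̄ = (S₀/π) × [bracket] = (1361/π) × 0.815399 = 353.25 W/m².
Ratio Q̄_A / Q̄_B = 116.25 / 353.25 = 0.3291.

Q̄_A / Q̄_B ≈ 0.329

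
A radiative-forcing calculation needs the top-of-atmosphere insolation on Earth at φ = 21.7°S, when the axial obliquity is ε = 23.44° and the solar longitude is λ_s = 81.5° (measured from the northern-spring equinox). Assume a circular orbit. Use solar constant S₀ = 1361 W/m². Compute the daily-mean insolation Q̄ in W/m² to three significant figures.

Solar declination: sin δ = sin ε · sin λ_s = sin 23.44° × sin 81.5° = 0.39342, so δ = +23.167°.
cos H₀ = −tan(-21.7°) tan(+23.167°) = 0.1703, H₀ = 1.3997 rad.
Bracket: H₀ sin φ sin δ + cos φ cos δ sin H₀ = 1.3997×-0.36975×0.39342 + 0.92913×0.91936×0.98539 = -0.203610 + 0.841725 = 0.638115.
Q̄ = (S₀/π) × [bracket] = (1361/π) × 0.638115 = 276.4 W/m².

Q̄ ≈ 276 W/m²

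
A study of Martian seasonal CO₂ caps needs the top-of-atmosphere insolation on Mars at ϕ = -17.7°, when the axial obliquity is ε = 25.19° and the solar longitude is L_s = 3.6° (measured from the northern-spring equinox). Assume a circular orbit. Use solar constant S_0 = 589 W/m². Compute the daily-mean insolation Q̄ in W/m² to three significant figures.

Q̄ ≈ 176 W/m²

Solar declination: sin δ = sin ε · sin L_s = sin 25.19° × sin 3.6° = 0.02672, so δ = +1.531°.
cos h₀ = −tan(-17.7°) tan(+1.531°) = 0.0085, h₀ = 1.5623 rad.
Bracket: h₀ sin ϕ sin δ + cos ϕ cos δ sin h₀ = 1.5623×-0.30403×0.02672 + 0.95266×0.99964×0.99996 = -0.012692 + 0.952279 = 0.939587.
Q̄ = (S_0/π) × [bracket] = (589/π) × 0.939587 = 176.2 W/m².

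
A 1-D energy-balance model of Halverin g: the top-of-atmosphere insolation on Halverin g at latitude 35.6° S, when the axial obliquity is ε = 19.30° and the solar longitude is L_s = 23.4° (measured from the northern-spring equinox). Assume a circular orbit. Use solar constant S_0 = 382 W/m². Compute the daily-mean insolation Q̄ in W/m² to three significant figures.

Solar declination: sin δ = sin ε · sin L_s = sin 19.30° × sin 23.4° = 0.13126, so δ = +7.543°.
cos h₀ = −tan(-35.6°) tan(+7.543°) = 0.0948, h₀ = 1.4759 rad.
Bracket: h₀ sin ϕ sin δ + cos ϕ cos δ sin h₀ = 1.4759×-0.58212×0.13126 + 0.81310×0.99135×0.99550 = -0.112772 + 0.802439 = 0.689667.
Q̄ = (S_0/π) × [bracket] = (382/π) × 0.689667 = 83.86 W/m².

Q̄ ≈ 83.9 W/m²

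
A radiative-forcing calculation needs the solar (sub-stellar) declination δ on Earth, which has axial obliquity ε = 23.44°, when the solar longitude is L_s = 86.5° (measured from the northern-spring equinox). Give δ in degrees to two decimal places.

sin δ = sin ε · sin L_s = sin 23.44° × sin 86.5° = 0.397047.
δ = arcsin(0.397047) = +23.39°.

δ = +23.39°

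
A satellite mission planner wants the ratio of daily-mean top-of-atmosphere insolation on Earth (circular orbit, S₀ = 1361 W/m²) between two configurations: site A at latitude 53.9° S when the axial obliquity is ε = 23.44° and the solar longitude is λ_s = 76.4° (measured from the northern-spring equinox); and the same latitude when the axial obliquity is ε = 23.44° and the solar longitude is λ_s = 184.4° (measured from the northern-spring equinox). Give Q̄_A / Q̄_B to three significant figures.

Q̄_A / Q̄_B ≈ 0.231

— Configuration A (φ=-53.9°):
Solar declination: sin δ = sin ε · sin λ_s = sin 23.44° × sin 76.4° = 0.38663, so δ = +22.745°.
cos H₀ = −tan(-53.9°) tan(+22.745°) = 0.5749, H₀ = 0.9583 rad.
Bracket: H₀ sin φ sin δ + cos φ cos δ sin H₀ = 0.9583×-0.80799×0.38663 + 0.58920×0.92223×0.81821 = -0.299366 + 0.444597 = 0.145231.
Q̄ = (S₀/π) × [bracket] = (1361/π) × 0.145231 = 62.917 W/m².
— Configuration B (φ=-53.9°):
Solar declination: sin δ = sin ε · sin λ_s = sin 23.44° × sin 184.4° = -0.03052, so δ = -1.749°.
cos H₀ = −tan(-53.9°) tan(-1.749°) = -0.0419, H₀ = 1.6127 rad.
Bracket: H₀ sin φ sin δ + cos φ cos δ sin H₀ = 1.6127×-0.80799×-0.03052 + 0.58920×0.99953×0.99912 = 0.039769 + 0.588405 = 0.628174.
Q̄ = (S₀/π) × [bracket] = (1361/π) × 0.628174 = 272.14 W/m².
Ratio Q̄_A / Q̄_B = 62.917 / 272.14 = 0.2312.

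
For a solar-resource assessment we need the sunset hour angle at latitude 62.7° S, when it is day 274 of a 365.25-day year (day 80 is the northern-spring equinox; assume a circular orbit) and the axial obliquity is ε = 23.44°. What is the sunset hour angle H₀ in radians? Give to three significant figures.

H₀ = 1.72 rad

Solar longitude: λ_s = 360° × (274 − 80)/365.25 = 191.211°.
sin δ = sin 23.44° × sin 191.211° = -0.07734, so δ = -4.436°.
cos H₀ = −tan φ · tan δ = −tan(-62.7°) × tan(-4.436°) = -0.1503, so H₀ = 1.7217 rad = 98.64°.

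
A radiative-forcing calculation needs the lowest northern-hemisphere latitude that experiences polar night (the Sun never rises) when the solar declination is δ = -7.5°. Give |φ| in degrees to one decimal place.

Polar night requires cos H₀ = −tan φ tan δ ≥ 1, i.e. tan φ tan δ ≤ −1.
The boundary is |tan φ| · |tan δ| = 1, so |φ| = 90° − |δ| = 90° − 7.5° = 82.5° in the northern hemisphere.

|φ| = 82.5°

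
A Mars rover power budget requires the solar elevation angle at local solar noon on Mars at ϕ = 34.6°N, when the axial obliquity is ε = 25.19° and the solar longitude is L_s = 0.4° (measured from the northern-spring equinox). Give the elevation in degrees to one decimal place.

55.6°

Solar declination: sin δ = sin ε · sin L_s = sin 25.19° × sin 0.4° = 0.00297, so δ = +0.170°.
At local noon the hour angle is zero, so the zenith angle equals |ϕ − δ| = |+34.6° − (+0.170°)| = 34.430°.
Elevation = 90° − 34.430° = 55.6°.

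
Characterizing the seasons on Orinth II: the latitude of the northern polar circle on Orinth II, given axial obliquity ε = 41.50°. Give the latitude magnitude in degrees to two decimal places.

The polar circle is the lowest latitude that experiences at least one full rotation of continuous daylight at the northern-summer solstice; it lies at |ϕ| = 90° − ε = 90° − 41.50° = 48.50°.

48.50°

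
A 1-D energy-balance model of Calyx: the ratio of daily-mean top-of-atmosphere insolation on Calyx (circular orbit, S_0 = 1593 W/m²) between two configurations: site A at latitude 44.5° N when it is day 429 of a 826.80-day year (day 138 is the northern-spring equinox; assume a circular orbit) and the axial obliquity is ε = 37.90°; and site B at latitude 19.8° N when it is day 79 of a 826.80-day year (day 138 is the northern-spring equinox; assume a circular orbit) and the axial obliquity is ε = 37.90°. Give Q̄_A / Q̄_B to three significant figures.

Q̄_A / Q̄_B ≈ 1.64

— Configuration A (ϕ=+44.5°):
Solar longitude: L_s = 360° × (429 − 138)/826.80 = 126.705°.
sin δ = sin 37.90° × sin 126.705° = 0.49248, so δ = +29.504°.
cos h₀ = −tan(+44.5°) tan(+29.504°) = -0.5561, h₀ = 2.1605 rad.
Bracket: h₀ sin ϕ sin δ + cos ϕ cos δ sin h₀ = 2.1605×0.70091×0.49248 + 0.71325×0.87032×0.83113 = 0.745770 + 0.515929 = 1.261699.
Q̄ = (S_0/π) × [bracket] = (1593/π) × 1.261699 = 639.77 W/m².
— Configuration B (ϕ=+19.8°):
Solar longitude: L_s = 360° × (79 − 138)/826.80 = -25.689°, i.e. -25.689° + 360° = 334.311°.
sin δ = sin 37.90° × sin 334.311° = -0.26629, so δ = -15.443°.
cos h₀ = −tan(+19.8°) tan(-15.443°) = 0.0995, h₀ = 1.4712 rad.
Bracket: h₀ sin ϕ sin δ + cos ϕ cos δ sin h₀ = 1.4712×0.33874×-0.26629 + 0.94088×0.96389×0.99504 = -0.132707 + 0.902407 = 0.769700.
Q̄ = (S_0/π) × [bracket] = (1593/π) × 0.769700 = 390.29 W/m².
Ratio Q̄_A / Q̄_B = 639.77 / 390.29 = 1.639.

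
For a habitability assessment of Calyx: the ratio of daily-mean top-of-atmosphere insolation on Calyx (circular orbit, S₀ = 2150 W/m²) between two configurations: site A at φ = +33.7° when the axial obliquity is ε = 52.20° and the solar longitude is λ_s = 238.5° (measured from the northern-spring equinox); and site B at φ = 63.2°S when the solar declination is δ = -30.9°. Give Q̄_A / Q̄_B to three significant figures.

— Configuration A (φ=+33.7°):
Solar declination: sin δ = sin ε · sin λ_s = sin 52.20° × sin 238.5° = -0.67372, so δ = -42.355°.
cos H₀ = −tan(+33.7°) tan(-42.355°) = 0.6080, H₀ = 0.9172 rad.
Bracket: H₀ sin φ sin δ + cos φ cos δ sin H₀ = 0.9172×0.55484×-0.67372 + 0.83195×0.73899×0.79393 = -0.342856 + 0.488110 = 0.145254.
Q̄ = (S₀/π) × [bracket] = (2150/π) × 0.145254 = 99.407 W/m².
— Configuration B (φ=-63.2°):
cos H₀ = −tan(-63.2°) tan(-30.900°) = -1.1848 ≤ −1 ⇒ polar day, H₀ = π.
Bracket: H₀ sin φ sin δ + cos φ cos δ sin H₀ = 3.1416×-0.89259×-0.51354 + 0.45088×0.85806×0.00000 = 1.440049 + 0.000000 = 1.440049.
Q̄ = (S₀/π) × [bracket] = (2150/π) × 1.440049 = 985.52 W/m².
Ratio Q̄_A / Q̄_B = 99.407 / 985.52 = 0.1009.

Q̄_A / Q̄_B ≈ 0.101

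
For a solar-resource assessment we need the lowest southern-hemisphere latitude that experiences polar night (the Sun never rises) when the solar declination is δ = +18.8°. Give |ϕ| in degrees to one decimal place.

|ϕ| = 71.2°

Polar night requires cos h₀ = −tan ϕ tan δ ≥ 1, i.e. tan ϕ tan δ ≤ −1.
The boundary is |tan ϕ| · |tan δ| = 1, so |ϕ| = 90° − |δ| = 90° − 18.8° = 71.2° in the southern hemisphere.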